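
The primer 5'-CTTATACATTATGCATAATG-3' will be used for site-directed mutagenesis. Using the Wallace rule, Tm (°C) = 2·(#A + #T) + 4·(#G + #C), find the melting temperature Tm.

50°C

Base counts: A=7, G=2, C=3, T=8
So N_AT = 15 and N_GC = 5.
Tm = 2×15 + 4×5 = 50°C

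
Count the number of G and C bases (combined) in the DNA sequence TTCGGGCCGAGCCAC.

11

Scanning the sequence gives A=2, C=6, T=2, G=5.
G+C = 5 + 6 = 11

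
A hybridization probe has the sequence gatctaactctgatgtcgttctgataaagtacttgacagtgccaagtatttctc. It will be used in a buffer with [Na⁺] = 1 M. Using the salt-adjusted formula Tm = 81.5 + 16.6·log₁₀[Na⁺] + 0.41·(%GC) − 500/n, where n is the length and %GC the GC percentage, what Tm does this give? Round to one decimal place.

Length n = 54. Counting bases: C=11, T=19, G=10, A=14
G+C = 21, so %GC = 21/54 × 100 = 38.889%
Salt term: 16.6 × (0) = 0
GC term: 0.41 × 38.889 = 15.944; length term: −500/54 = −9.259
Tm = 81.5 + (0) + 15.944 − 9.259 = 88.185 → 88.2°C

88.2°C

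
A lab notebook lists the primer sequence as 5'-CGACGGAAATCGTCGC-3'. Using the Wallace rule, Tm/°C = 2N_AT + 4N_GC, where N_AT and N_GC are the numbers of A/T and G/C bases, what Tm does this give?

Counting bases: A=4, T=2, G=5, C=5
So N_AT = 6 and N_GC = 10.
Tm = 2(6) + 4(10) = 12 + 40 = 52°C

52°C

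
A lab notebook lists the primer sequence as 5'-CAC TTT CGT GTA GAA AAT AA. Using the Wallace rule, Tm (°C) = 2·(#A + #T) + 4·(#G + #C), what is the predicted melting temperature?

52°C

Counting bases: G=3, T=6, A=8, C=3
So N_AT = 14 and N_GC = 6.
Tm = 4·6 + 2·14 = 24 + 28 = 52°C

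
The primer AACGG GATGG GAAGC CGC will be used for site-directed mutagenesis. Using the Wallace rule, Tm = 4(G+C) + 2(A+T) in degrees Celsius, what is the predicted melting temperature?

Counting bases: A=5, T=1, C=4, G=8
A+T = 6, G+C = 12
Tm = 4·12 + 2·6 = 48 + 12 = 60°C

60°C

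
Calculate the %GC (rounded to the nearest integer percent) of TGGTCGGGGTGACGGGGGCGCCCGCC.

G=14, A=1, C=8, T=3
G+C = 14 + 8 = 22 out of 26 bases
%GC = 22/26 × 100 = 84.62% ≈ 85%

85%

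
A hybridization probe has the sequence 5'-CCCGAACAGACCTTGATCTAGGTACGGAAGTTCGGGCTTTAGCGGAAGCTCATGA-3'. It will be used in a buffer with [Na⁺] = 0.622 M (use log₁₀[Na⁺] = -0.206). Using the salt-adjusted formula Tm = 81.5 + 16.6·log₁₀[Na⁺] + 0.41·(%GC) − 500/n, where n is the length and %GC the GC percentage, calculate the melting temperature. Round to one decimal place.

90.6°C

Length n = 55. Base counts: T=12, C=13, A=14, G=16
G+C = 29, so %GC = 29/55 × 100 = 52.727%
Salt term: 16.6 × (-0.206) = -3.42
GC term: 0.41 × 52.727 = 21.618; length term: −500/55 = −9.091
Tm = 81.5 + (-3.42) + 21.618 − 9.091 = 90.607 → 90.6°C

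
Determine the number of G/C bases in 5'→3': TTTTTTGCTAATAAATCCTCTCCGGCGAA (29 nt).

11

Scanning the sequence gives T=11, A=7, C=7, G=4.
Total G or C: 4 + 7 = 11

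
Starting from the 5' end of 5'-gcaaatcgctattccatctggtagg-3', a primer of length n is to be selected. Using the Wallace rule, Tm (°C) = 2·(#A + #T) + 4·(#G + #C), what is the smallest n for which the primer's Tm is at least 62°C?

n = 21

First 20 bases: GCAAATCGCTATTCCATCTG → Tm = 58°C (< 62°C)
First 21 bases: GCAAATCGCTATTCCATCTGG → Tm = 62°C (≥ 62°C)
Each additional base adds 2°C (A/T) or 4°C (G/C), so Tm is non-decreasing in n; n = 21 is the first length to reach 62°C.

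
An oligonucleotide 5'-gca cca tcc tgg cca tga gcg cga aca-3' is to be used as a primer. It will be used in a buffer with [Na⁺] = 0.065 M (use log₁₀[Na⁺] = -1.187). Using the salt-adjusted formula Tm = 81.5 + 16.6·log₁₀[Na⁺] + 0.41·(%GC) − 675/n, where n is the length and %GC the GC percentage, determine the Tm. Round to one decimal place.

Length n = 27. G=7, C=10, T=3, A=7
G+C = 17, so %GC = 17/27 × 100 = 62.963%
Salt term: 16.6 × (-1.187) = -19.704
GC term: 0.41 × 62.963 = 25.815; length term: −675/27 = −25
Tm = 81.5 + (-19.704) + 25.815 − 25 = 62.611 → 62.6°C

62.6°C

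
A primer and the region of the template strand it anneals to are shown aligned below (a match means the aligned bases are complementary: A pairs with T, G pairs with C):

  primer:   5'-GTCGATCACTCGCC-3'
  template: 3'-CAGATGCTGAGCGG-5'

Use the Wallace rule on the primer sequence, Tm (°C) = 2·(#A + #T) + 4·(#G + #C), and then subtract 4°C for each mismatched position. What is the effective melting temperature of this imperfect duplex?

Primer base counts: A=2, T=3, G=3, C=6 → A+T=5, G+C=9
Perfect-match Tm = 2(5) + 4(9) = 10 + 36 = 46°C
Mismatches (positions where the bases are not complementary): 3 (at positions 4, 6, 7)
Effective Tm = 46 − 3×4 = 46 − 12 = 34°C

34°C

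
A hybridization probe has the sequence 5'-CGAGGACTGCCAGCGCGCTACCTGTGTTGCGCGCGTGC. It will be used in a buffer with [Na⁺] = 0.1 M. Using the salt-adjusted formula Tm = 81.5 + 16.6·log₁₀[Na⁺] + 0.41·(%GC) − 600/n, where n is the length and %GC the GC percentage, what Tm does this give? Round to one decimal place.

Length n = 38. Counting bases: C=13, A=4, G=14, T=7
G+C = 27, so %GC = 27/38 × 100 = 71.053%
Salt term: 16.6 × (-1) = -16.6
GC term: 0.41 × 71.053 = 29.132; length term: −600/38 = −15.789
Tm = 81.5 + (-16.6) + 29.132 − 15.789 = 78.243 → 78.2°C

78.2°C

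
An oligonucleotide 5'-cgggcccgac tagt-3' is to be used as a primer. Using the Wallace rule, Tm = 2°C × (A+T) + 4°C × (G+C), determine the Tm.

48°C

T=2, G=5, A=2, C=5
A+T = 4, G+C = 10
Tm = 2×4 + 4×10 = 48°C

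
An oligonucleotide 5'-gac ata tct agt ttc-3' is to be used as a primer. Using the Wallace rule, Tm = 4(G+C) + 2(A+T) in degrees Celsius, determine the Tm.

40°C

Scanning the sequence gives C=3, A=4, G=2, T=6.
So N_AT = 10 and N_GC = 5.
Tm = 2(10) + 4(5) = 20 + 20 = 40°C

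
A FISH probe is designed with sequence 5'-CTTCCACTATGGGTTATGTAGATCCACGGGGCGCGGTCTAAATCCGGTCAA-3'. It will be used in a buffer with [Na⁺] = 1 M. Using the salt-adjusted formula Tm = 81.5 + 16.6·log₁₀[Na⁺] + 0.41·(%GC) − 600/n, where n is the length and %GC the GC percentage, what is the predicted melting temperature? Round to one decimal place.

Length n = 51. Base counts: C=13, G=14, T=13, A=11
G+C = 27, so %GC = 27/51 × 100 = 52.941%
Salt term: 16.6 × (0) = 0
GC term: 0.41 × 52.941 = 21.706; length term: −600/51 = −11.765
Tm = 81.5 + (0) + 21.706 − 11.765 = 91.441 → 91.4°C

91.4°C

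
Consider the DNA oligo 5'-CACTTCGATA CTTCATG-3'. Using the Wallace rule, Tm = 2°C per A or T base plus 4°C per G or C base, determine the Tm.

C=5, T=6, G=2, A=4
AT pairs contribute 10, GC pairs contribute 7.
Tm = 2×10 + 4×7 = 48°C

48°C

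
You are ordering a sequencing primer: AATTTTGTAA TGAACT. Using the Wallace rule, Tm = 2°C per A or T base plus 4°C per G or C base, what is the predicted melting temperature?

Counting bases: T=7, C=1, G=2, A=6
A+T = 13, G+C = 3
Tm = 2(13) + 4(3) = 26 + 12 = 38°C

38°C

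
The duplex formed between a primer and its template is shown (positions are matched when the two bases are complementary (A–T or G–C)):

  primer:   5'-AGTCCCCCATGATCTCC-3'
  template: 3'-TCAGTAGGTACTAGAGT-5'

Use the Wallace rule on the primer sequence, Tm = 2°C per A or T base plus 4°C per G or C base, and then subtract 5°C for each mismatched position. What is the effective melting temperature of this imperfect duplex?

Primer base counts: A=3, T=4, G=2, C=8 → A+T=7, G+C=10
Perfect-match Tm = 2(7) + 4(10) = 14 + 40 = 54°C
Mismatches (positions where the bases are not complementary): 3 (at positions 5, 6, 17)
Effective Tm = 54 − 3×5 = 54 − 15 = 39°C

39°C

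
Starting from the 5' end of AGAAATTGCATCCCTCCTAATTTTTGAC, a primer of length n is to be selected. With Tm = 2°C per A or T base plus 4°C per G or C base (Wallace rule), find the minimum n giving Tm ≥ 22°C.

First 8 bases: AGAAATTG → Tm = 20°C (< 22°C)
First 9 bases: AGAAATTGC → Tm = 24°C (≥ 22°C)
Since every base adds ≥2°C, Tm only increases with n, so the threshold is first crossed at n = 9.

n = 9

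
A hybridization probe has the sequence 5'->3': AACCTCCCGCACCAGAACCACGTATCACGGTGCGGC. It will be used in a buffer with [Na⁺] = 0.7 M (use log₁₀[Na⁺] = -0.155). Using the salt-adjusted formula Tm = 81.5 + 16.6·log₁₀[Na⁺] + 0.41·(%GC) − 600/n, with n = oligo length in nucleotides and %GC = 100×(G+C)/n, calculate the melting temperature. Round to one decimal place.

88.5°C

Length n = 36. T=4, G=8, A=9, C=15
G+C = 23, so %GC = 23/36 × 100 = 63.889%
Salt term: 16.6 × (-0.155) = -2.573
GC term: 0.41 × 63.889 = 26.194; length term: −600/36 = −16.667
Tm = 81.5 + (-2.573) + 26.194 − 16.667 = 88.454 → 88.5°C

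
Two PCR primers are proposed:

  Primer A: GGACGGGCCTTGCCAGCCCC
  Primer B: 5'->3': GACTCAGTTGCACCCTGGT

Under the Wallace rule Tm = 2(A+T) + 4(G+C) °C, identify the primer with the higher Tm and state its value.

Primer A: A+T=4, G+C=16 → Tm = 2(4)+4(16) = 72°C
Primer B: A+T=8, G+C=11 → Tm = 2(8)+4(11) = 60°C
72°C vs 60°C → primer A is higher.

Primer A, 72°C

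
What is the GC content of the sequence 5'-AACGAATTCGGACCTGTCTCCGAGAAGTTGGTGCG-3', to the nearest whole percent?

Base counts: C=8, T=8, A=8, G=11
G+C = 11 + 8 = 19 out of 35 bases
%GC = 19/35 × 100 = 54.29% ≈ 54%

54%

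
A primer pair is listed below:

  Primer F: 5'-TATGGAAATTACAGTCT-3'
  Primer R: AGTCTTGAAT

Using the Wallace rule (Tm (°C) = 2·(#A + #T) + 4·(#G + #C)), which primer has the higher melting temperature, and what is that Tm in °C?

Primer F, 44°C

Primer F: A+T=12, G+C=5 → Tm = 2(12)+4(5) = 44°C
Primer R: A+T=7, G+C=3 → Tm = 2(7)+4(3) = 26°C
44°C vs 26°C → primer F is higher.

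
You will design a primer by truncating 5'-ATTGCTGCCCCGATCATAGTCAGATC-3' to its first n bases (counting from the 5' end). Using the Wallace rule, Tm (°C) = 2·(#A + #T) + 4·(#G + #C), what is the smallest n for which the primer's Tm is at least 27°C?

n = 9

First 8 bases: ATTGCTGC → Tm = 24°C (< 27°C)
First 9 bases: ATTGCTGCC → Tm = 28°C (≥ 27°C)
Each additional base adds 2°C (A/T) or 4°C (G/C), so Tm is non-decreasing in n; n = 9 is the first length to reach 27°C.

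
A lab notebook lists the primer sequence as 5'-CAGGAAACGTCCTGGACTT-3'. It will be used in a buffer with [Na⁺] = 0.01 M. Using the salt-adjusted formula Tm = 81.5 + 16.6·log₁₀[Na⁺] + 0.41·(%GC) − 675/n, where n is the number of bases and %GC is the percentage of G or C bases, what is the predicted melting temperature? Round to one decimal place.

34.4°C

Length n = 19. Base counts: G=5, T=4, C=5, A=5
G+C = 10, so %GC = 10/19 × 100 = 52.632%
Salt term: 16.6 × (-2) = -33.2
GC term: 0.41 × 52.632 = 21.579; length term: −675/19 = −35.526
Tm = 81.5 + (-33.2) + 21.579 − 35.526 = 34.353 → 34.4°C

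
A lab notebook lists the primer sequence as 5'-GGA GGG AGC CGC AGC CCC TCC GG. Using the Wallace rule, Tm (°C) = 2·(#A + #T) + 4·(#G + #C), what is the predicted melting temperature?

Base counts: G=10, C=9, A=3, T=1
AT pairs contribute 4, GC pairs contribute 19.
Tm = 2(4) + 4(19) = 8 + 76 = 84°C

84°C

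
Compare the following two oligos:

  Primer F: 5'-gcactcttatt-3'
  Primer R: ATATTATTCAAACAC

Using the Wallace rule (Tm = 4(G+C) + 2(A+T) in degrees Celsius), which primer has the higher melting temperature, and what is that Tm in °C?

Primer R, 36°C

Primer F: A+T=7, G+C=4 → Tm = 2(7)+4(4) = 30°C
Primer R: A+T=12, G+C=3 → Tm = 2(12)+4(3) = 36°C
30°C vs 36°C → primer R is higher.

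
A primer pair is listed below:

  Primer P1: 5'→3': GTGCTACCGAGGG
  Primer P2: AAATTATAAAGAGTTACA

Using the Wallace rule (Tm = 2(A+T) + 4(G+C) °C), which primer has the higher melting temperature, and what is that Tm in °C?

Primer P1, 44°C

Primer P1: A+T=4, G+C=9 → Tm = 2(4)+4(9) = 44°C
Primer P2: A+T=15, G+C=3 → Tm = 2(15)+4(3) = 42°C
44°C vs 42°C → primer P1 is higher.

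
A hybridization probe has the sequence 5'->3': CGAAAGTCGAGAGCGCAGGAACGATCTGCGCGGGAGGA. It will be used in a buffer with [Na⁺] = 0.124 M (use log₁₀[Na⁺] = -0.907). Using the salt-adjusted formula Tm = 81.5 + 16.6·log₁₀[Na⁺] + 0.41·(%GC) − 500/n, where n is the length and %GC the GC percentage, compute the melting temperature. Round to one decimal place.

Length n = 38. C=8, T=3, G=16, A=11
G+C = 24, so %GC = 24/38 × 100 = 63.158%
Salt term: 16.6 × (-0.907) = -15.056
GC term: 0.41 × 63.158 = 25.895; length term: −500/38 = −13.158
Tm = 81.5 + (-15.056) + 25.895 − 13.158 = 79.181 → 79.2°C

79.2°C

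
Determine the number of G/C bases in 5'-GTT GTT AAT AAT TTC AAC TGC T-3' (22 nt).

6

Base counts: A=6, C=3, T=10, G=3
Total G or C: 3 + 3 = 6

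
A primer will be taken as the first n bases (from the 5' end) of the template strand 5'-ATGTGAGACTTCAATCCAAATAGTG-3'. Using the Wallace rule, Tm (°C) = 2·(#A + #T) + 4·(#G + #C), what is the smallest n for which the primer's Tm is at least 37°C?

n = 14

First 13 bases: ATGTGAGACTTCA → Tm = 36°C (< 37°C)
First 14 bases: ATGTGAGACTTCAA → Tm = 38°C (≥ 37°C)
Each additional base adds 2°C (A/T) or 4°C (G/C), so Tm is non-decreasing in n; n = 14 is the first length to reach 37°C.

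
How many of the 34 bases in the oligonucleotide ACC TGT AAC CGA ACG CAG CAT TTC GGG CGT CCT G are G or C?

20

Base counts: G=9, T=7, A=7, C=11
G+C = 9 + 11 = 20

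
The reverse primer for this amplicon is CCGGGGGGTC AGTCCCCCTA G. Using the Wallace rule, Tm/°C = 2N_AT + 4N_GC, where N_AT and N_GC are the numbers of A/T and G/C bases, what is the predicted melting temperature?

74°C

Scanning the sequence gives A=2, G=8, T=3, C=8.
AT pairs contribute 5, GC pairs contribute 16.
Tm = 2×5 + 4×16 = 74°C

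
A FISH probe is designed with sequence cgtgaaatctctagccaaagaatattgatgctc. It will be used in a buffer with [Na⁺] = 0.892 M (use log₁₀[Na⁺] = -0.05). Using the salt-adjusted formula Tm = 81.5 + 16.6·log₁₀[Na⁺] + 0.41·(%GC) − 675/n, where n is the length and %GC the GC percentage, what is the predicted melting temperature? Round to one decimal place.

Length n = 33. G=6, C=7, A=11, T=9
G+C = 13, so %GC = 13/33 × 100 = 39.394%
Salt term: 16.6 × (-0.05) = -0.83
GC term: 0.41 × 39.394 = 16.152; length term: −675/33 = −20.455
Tm = 81.5 + (-0.83) + 16.152 − 20.455 = 76.367 → 76.4°C

76.4°C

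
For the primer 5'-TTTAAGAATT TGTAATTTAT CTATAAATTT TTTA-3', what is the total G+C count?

Counting bases: G=2, A=12, T=19, C=1
Total G or C: 2 + 1 = 3

3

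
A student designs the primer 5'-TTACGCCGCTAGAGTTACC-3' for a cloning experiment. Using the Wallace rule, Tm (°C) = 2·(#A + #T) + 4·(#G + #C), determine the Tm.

Scanning the sequence gives C=6, A=4, G=4, T=5.
So N_AT = 9 and N_GC = 10.
Tm = 2×9 + 4×10 = 58°C

58°C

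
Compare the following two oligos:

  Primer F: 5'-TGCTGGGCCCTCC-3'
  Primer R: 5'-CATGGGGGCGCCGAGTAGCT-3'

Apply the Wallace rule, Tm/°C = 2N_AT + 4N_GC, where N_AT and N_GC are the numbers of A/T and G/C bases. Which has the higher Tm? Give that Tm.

Primer F: A+T=3, G+C=10 → Tm = 2(3)+4(10) = 46°C
Primer R: A+T=6, G+C=14 → Tm = 2(6)+4(14) = 68°C
46°C vs 68°C → primer R is higher.

Primer R, 68°C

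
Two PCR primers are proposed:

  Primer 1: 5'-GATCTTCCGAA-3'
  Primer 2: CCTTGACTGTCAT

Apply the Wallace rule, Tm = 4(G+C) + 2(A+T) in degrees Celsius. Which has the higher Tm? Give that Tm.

Primer 2, 38°C

Primer 1: A+T=6, G+C=5 → Tm = 2(6)+4(5) = 32°C
Primer 2: A+T=7, G+C=6 → Tm = 2(7)+4(6) = 38°C
32°C vs 38°C → primer 2 is higher.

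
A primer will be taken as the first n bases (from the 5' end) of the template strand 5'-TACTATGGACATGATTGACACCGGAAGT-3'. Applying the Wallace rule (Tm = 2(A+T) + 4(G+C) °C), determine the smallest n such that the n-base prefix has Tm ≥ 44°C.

n = 17

First 16 bases: TACTATGGACATGATT → Tm = 42°C (< 44°C)
First 17 bases: TACTATGGACATGATTG → Tm = 46°C (≥ 44°C)
Since every base adds ≥2°C, Tm only increases with n, so the threshold is first crossed at n = 17.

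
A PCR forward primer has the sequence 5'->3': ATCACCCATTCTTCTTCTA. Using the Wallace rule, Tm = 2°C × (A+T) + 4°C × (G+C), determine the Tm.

52°C

Base counts: G=0, C=7, T=8, A=4
A+T = 12, G+C = 7
Tm = 4·7 + 2·12 = 28 + 24 = 52°C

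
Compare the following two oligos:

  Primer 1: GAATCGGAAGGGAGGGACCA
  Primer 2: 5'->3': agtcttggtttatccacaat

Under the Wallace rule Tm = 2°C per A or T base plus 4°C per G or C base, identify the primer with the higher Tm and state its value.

Primer 1: A+T=8, G+C=12 → Tm = 2(8)+4(12) = 64°C
Primer 2: A+T=13, G+C=7 → Tm = 2(13)+4(7) = 54°C
64°C vs 54°C → primer 1 is higher.

Primer 1, 64°C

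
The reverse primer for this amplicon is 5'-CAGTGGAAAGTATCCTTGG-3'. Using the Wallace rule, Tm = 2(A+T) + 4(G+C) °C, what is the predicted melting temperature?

Scanning the sequence gives G=6, T=5, A=5, C=3.
A+T = 10, G+C = 9
Tm = 2(10) + 4(9) = 20 + 36 = 56°C

56°C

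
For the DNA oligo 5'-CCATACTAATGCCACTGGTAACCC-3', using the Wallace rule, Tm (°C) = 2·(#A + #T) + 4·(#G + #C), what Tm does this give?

Counting bases: A=7, T=5, G=3, C=9
A+T = 12, G+C = 12
Tm = 2(12) + 4(12) = 24 + 48 = 72°C

72°C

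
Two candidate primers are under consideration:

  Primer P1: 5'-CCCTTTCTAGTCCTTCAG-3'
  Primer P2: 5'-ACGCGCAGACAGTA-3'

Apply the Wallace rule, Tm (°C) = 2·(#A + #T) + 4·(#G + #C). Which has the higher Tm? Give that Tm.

Primer P1: A+T=9, G+C=9 → Tm = 2(9)+4(9) = 54°C
Primer P2: A+T=6, G+C=8 → Tm = 2(6)+4(8) = 44°C
54°C vs 44°C → primer P1 is higher.

Primer P1, 54°C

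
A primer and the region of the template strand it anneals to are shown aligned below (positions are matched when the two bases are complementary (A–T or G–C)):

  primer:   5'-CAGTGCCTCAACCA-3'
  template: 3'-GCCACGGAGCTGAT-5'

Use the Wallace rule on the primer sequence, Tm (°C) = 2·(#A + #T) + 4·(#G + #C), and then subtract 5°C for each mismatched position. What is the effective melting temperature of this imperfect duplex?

29°C

Primer base counts: A=4, T=2, G=2, C=6 → A+T=6, G+C=8
Perfect-match Tm = 2(6) + 4(8) = 12 + 32 = 44°C
Mismatches (positions where the bases are not complementary): 3 (at positions 2, 10, 13)
Effective Tm = 44 − 3×5 = 44 − 15 = 29°C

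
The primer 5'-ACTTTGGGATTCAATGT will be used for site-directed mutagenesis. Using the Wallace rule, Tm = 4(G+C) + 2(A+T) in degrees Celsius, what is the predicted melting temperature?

Scanning the sequence gives T=7, A=4, G=4, C=2.
AT pairs contribute 11, GC pairs contribute 6.
Tm = 4·6 + 2·11 = 24 + 22 = 46°C

46°C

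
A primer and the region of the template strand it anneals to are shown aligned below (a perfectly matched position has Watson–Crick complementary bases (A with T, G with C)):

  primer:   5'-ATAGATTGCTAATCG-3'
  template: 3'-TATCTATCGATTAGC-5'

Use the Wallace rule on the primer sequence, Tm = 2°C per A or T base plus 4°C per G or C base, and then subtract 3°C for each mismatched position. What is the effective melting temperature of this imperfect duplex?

Primer base counts: A=5, T=5, G=3, C=2 → A+T=10, G+C=5
Perfect-match Tm = 2(10) + 4(5) = 20 + 20 = 40°C
Mismatches (positions where the bases are not complementary): 1 (at position 7)
Effective Tm = 40 − 1×3 = 40 − 3 = 37°C

37°C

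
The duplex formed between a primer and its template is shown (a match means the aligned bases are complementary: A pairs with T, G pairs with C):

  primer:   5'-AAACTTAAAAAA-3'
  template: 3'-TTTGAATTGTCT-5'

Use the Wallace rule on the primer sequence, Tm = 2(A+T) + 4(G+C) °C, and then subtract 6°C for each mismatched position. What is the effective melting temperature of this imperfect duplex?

Primer base counts: A=9, T=2, G=0, C=1 → A+T=11, G+C=1
Perfect-match Tm = 2(11) + 4(1) = 22 + 4 = 26°C
Mismatches (positions where the bases are not complementary): 2 (at positions 9, 11)
Effective Tm = 26 − 2×6 = 26 − 12 = 14°C

14°C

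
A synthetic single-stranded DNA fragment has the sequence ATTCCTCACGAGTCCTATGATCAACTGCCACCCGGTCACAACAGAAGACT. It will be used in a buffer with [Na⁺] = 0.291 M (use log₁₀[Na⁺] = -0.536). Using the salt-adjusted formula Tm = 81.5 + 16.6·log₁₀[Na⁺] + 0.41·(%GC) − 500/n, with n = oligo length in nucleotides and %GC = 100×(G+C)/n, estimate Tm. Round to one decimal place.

83.1°C

Length n = 50. Counting bases: G=8, T=10, C=17, A=15
G+C = 25, so %GC = 25/50 × 100 = 50%
Salt term: 16.6 × (-0.536) = -8.898
GC term: 0.41 × 50 = 20.5; length term: −500/50 = −10
Tm = 81.5 + (-8.898) + 20.5 − 10 = 83.102 → 83.1°C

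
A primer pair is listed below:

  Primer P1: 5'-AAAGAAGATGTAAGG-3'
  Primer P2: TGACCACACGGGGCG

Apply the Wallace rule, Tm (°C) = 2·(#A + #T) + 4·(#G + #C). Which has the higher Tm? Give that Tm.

Primer P1: A+T=10, G+C=5 → Tm = 2(10)+4(5) = 40°C
Primer P2: A+T=4, G+C=11 → Tm = 2(4)+4(11) = 52°C
40°C vs 52°C → primer P2 is higher.

Primer P2, 52°C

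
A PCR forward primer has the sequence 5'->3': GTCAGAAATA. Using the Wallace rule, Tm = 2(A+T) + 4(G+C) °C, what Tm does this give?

Counting bases: G=2, T=2, C=1, A=5
So N_AT = 7 and N_GC = 3.
Tm = 2(7) + 4(3) = 14 + 12 = 26°C

26°C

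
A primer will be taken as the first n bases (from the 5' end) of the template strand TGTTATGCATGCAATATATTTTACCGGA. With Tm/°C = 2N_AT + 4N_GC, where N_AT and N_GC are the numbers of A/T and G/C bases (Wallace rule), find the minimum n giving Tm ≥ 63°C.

n = 25

First 24 bases: TGTTATGCATGCAATATATTTTAC → Tm = 60°C (< 63°C)
First 25 bases: TGTTATGCATGCAATATATTTTACC → Tm = 64°C (≥ 63°C)
Each additional base adds 2°C (A/T) or 4°C (G/C), so Tm is non-decreasing in n; n = 25 is the first length to reach 63°C.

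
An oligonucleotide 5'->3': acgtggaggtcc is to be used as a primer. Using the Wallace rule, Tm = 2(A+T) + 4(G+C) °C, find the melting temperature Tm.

40°C

Counting bases: G=5, A=2, C=3, T=2
So N_AT = 4 and N_GC = 8.
Tm = 2(4) + 4(8) = 8 + 32 = 40°C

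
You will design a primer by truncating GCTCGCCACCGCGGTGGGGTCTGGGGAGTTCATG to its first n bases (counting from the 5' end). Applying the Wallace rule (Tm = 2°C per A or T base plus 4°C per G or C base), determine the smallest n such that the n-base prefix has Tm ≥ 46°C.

First 12 bases: GCTCGCCACCGC → Tm = 44°C (< 46°C)
First 13 bases: GCTCGCCACCGCG → Tm = 48°C (≥ 46°C)
Since every base adds ≥2°C, Tm only increases with n, so the threshold is first crossed at n = 13.

n = 13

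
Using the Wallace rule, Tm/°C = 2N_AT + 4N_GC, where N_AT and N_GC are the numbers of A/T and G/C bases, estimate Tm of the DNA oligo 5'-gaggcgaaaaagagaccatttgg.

C=3, T=3, A=9, G=8
A+T = 12, G+C = 11
Tm = 2×12 + 4×11 = 68°C

68°C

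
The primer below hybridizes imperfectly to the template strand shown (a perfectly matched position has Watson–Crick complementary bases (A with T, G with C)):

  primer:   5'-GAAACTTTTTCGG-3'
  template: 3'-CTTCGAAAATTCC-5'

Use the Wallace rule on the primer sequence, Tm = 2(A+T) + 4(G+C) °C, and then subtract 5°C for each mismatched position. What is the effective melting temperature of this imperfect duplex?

21°C

Primer base counts: A=3, T=5, G=3, C=2 → A+T=8, G+C=5
Perfect-match Tm = 2(8) + 4(5) = 16 + 20 = 36°C
Mismatches (positions where the bases are not complementary): 3 (at positions 4, 10, 11)
Effective Tm = 36 − 3×5 = 36 − 15 = 21°C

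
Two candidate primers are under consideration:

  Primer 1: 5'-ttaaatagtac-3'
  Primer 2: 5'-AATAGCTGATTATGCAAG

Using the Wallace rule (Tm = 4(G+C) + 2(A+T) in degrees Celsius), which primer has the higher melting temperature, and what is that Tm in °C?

Primer 2, 48°C

Primer 1: A+T=9, G+C=2 → Tm = 2(9)+4(2) = 26°C
Primer 2: A+T=12, G+C=6 → Tm = 2(12)+4(6) = 48°C
26°C vs 48°C → primer 2 is higher.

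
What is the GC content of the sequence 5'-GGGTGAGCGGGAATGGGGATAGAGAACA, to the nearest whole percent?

57%

T=3, G=14, C=2, A=9
G+C = 14 + 2 = 16 out of 28 bases
%GC = 16/28 × 100 = 57.14% ≈ 57%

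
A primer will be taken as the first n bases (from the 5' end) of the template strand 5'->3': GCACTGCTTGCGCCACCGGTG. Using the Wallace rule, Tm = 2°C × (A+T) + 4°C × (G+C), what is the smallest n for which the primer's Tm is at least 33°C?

First 10 bases: GCACTGCTTG → Tm = 32°C (< 33°C)
First 11 bases: GCACTGCTTGC → Tm = 36°C (≥ 33°C)
Each additional base adds 2°C (A/T) or 4°C (G/C), so Tm is non-decreasing in n; n = 11 is the first length to reach 33°C.

n = 11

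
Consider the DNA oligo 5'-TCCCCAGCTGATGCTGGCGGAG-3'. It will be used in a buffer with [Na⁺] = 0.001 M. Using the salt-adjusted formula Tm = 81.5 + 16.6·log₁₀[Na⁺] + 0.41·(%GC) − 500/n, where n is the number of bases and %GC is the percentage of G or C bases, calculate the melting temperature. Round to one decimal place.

Length n = 22. Scanning the sequence gives C=7, T=4, G=8, A=3.
G+C = 15, so %GC = 15/22 × 100 = 68.182%
Salt term: 16.6 × (-3) = -49.8
GC term: 0.41 × 68.182 = 27.955; length term: −500/22 = −22.727
Tm = 81.5 + (-49.8) + 27.955 − 22.727 = 36.928 → 36.9°C

36.9°C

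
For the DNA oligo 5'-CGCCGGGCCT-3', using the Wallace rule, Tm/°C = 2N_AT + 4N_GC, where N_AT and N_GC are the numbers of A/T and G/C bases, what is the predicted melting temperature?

Base counts: T=1, A=0, G=4, C=5
AT pairs contribute 1, GC pairs contribute 9.
Tm = 2(1) + 4(9) = 2 + 36 = 38°C

38°C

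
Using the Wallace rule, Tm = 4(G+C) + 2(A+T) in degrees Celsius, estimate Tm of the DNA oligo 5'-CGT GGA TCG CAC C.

Scanning the sequence gives G=4, A=2, T=2, C=5.
AT pairs contribute 4, GC pairs contribute 9.
Tm = 2×4 + 4×9 = 44°C

44°C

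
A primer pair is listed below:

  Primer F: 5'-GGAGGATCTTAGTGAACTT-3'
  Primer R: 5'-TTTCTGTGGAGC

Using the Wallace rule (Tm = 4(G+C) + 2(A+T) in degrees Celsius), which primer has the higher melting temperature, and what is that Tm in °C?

Primer F: A+T=11, G+C=8 → Tm = 2(11)+4(8) = 54°C
Primer R: A+T=6, G+C=6 → Tm = 2(6)+4(6) = 36°C
54°C vs 36°C → primer F is higher.

Primer F, 54°C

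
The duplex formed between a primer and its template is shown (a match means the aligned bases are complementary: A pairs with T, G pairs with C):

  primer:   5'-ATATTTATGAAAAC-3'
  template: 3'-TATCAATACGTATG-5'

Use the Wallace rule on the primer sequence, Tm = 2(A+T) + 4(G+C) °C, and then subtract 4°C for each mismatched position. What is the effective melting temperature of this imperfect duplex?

20°C

Primer base counts: A=7, T=5, G=1, C=1 → A+T=12, G+C=2
Perfect-match Tm = 2(12) + 4(2) = 24 + 8 = 32°C
Mismatches (positions where the bases are not complementary): 3 (at positions 4, 10, 12)
Effective Tm = 32 − 3×4 = 32 − 12 = 20°C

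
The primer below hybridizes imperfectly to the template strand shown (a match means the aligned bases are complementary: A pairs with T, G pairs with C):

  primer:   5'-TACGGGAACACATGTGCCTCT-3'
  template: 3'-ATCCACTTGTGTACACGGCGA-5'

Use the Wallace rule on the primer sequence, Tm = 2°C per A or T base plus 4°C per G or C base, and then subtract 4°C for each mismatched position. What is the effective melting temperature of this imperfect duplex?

52°C

Primer base counts: A=5, T=5, G=5, C=6 → A+T=10, G+C=11
Perfect-match Tm = 2(10) + 4(11) = 20 + 44 = 64°C
Mismatches (positions where the bases are not complementary): 3 (at positions 3, 5, 19)
Effective Tm = 64 − 3×4 = 64 − 12 = 52°C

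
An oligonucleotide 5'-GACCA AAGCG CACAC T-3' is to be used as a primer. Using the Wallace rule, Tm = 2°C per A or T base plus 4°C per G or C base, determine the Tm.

50°C

Scanning the sequence gives C=6, T=1, G=3, A=6.
A+T = 7, G+C = 9
Tm = 2×7 + 4×9 = 50°C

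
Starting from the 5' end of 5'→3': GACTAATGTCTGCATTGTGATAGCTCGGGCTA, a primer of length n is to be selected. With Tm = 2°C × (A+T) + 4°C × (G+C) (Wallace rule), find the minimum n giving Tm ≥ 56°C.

First 19 bases: GACTAATGTCTGCATTGTG → Tm = 54°C (< 56°C)
First 20 bases: GACTAATGTCTGCATTGTGA → Tm = 56°C (≥ 56°C)
Each additional base adds 2°C (A/T) or 4°C (G/C), so Tm is non-decreasing in n; n = 20 is the first length to reach 56°C.

n = 20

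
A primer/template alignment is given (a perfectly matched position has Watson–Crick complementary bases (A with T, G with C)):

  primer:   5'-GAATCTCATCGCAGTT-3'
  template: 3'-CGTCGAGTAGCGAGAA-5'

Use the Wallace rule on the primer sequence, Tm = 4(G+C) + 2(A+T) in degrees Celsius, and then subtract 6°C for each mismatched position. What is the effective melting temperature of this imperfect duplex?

22°C

Primer base counts: A=4, T=5, G=3, C=4 → A+T=9, G+C=7
Perfect-match Tm = 2(9) + 4(7) = 18 + 28 = 46°C
Mismatches (positions where the bases are not complementary): 4 (at positions 2, 4, 13, 14)
Effective Tm = 46 − 4×6 = 46 − 24 = 22°C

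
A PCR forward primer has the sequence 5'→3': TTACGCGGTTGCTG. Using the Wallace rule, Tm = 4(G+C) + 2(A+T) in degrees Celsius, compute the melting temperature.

44°C

Base counts: A=1, G=5, C=3, T=5
AT pairs contribute 6, GC pairs contribute 8.
Tm = 2×6 + 4×8 = 44°C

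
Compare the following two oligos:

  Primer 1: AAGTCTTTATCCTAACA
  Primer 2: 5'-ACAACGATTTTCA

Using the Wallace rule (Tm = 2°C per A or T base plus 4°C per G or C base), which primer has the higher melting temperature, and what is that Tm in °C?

Primer 1: A+T=12, G+C=5 → Tm = 2(12)+4(5) = 44°C
Primer 2: A+T=9, G+C=4 → Tm = 2(9)+4(4) = 34°C
44°C vs 34°C → primer 1 is higher.

Primer 1, 44°C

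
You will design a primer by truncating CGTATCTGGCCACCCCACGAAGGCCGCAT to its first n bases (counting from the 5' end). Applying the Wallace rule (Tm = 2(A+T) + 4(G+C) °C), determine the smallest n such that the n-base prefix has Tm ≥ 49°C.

n = 15

First 14 bases: CGTATCTGGCCACC → Tm = 46°C (< 49°C)
First 15 bases: CGTATCTGGCCACCC → Tm = 50°C (≥ 49°C)
Since every base adds ≥2°C, Tm only increases with n, so the threshold is first crossed at n = 15.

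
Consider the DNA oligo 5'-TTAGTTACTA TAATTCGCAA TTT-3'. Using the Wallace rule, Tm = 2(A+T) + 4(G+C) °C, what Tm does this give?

56°C

Scanning the sequence gives T=11, C=3, G=2, A=7.
A+T = 18, G+C = 5
Tm = 2(18) + 4(5) = 36 + 20 = 56°C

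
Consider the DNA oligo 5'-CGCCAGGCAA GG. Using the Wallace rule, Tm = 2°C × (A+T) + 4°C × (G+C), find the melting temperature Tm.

42°C

Counting bases: G=5, A=3, C=4, T=0
So N_AT = 3 and N_GC = 9.
Tm = 2(3) + 4(9) = 6 + 36 = 42°C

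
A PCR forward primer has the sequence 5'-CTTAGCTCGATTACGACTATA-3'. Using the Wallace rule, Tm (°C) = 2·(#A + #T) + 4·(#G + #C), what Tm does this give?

58°C

Scanning the sequence gives G=3, A=6, C=5, T=7.
So N_AT = 13 and N_GC = 8.
Tm = 4·8 + 2·13 = 32 + 26 = 58°C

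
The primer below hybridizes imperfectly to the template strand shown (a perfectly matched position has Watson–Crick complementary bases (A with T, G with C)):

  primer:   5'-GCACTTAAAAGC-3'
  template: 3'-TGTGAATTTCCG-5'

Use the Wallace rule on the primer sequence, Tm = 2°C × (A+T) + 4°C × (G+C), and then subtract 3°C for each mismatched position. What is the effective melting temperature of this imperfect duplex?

Primer base counts: A=5, T=2, G=2, C=3 → A+T=7, G+C=5
Perfect-match Tm = 2(7) + 4(5) = 14 + 20 = 34°C
Mismatches (positions where the bases are not complementary): 2 (at positions 1, 10)
Effective Tm = 34 − 2×3 = 34 − 6 = 28°C

28°C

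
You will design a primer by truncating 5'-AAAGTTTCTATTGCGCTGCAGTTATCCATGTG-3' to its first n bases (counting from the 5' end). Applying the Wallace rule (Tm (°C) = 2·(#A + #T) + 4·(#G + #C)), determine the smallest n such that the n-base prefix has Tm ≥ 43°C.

First 15 bases: AAAGTTTCTATTGCG → Tm = 40°C (< 43°C)
First 16 bases: AAAGTTTCTATTGCGC → Tm = 44°C (≥ 43°C)
Since every base adds ≥2°C, Tm only increases with n, so the threshold is first crossed at n = 16.

n = 16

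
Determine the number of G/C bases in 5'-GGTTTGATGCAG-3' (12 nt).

6

Base counts: A=2, G=5, C=1, T=4
Total G or C: 5 + 1 = 6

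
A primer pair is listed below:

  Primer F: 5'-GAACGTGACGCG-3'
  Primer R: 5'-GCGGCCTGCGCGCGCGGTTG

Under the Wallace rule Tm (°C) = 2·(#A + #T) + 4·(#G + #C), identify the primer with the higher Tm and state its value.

Primer F: A+T=4, G+C=8 → Tm = 2(4)+4(8) = 40°C
Primer R: A+T=3, G+C=17 → Tm = 2(3)+4(17) = 74°C
40°C vs 74°C → primer R is higher.

Primer R, 74°C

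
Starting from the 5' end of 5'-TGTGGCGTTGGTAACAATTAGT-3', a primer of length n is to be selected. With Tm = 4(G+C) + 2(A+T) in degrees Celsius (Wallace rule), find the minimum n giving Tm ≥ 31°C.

n = 10

First 9 bases: TGTGGCGTT → Tm = 28°C (< 31°C)
First 10 bases: TGTGGCGTTG → Tm = 32°C (≥ 31°C)
Each additional base adds 2°C (A/T) or 4°C (G/C), so Tm is non-decreasing in n; n = 10 is the first length to reach 31°C.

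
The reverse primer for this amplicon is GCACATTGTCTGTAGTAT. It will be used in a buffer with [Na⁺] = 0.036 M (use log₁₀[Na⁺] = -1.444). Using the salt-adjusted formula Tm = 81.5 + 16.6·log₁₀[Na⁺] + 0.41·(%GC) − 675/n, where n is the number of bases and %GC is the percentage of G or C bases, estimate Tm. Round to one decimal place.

36.0°C

Length n = 18. Scanning the sequence gives C=3, T=7, G=4, A=4.
G+C = 7, so %GC = 7/18 × 100 = 38.889%
Salt term: 16.6 × (-1.444) = -23.97
GC term: 0.41 × 38.889 = 15.944; length term: −675/18 = −37.5
Tm = 81.5 + (-23.97) + 15.944 − 37.5 = 35.974 → 36.0°C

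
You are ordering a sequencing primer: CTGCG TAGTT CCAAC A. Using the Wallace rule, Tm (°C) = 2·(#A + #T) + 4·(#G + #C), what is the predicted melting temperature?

48°C

Counting bases: C=5, T=4, A=4, G=3
AT pairs contribute 8, GC pairs contribute 8.
Tm = 2(8) + 4(8) = 16 + 32 = 48°C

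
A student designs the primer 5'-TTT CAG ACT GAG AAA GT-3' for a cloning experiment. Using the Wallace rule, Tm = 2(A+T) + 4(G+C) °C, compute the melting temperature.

46°C

Base counts: T=5, C=2, A=6, G=4
AT pairs contribute 11, GC pairs contribute 6.
Tm = 2×11 + 4×6 = 46°C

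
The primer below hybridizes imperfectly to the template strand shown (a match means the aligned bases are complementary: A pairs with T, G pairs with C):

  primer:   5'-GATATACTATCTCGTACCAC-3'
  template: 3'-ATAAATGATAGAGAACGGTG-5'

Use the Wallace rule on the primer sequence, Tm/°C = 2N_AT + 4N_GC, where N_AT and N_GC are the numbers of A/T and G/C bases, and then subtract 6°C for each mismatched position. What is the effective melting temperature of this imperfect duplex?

32°C

Primer base counts: A=6, T=6, G=2, C=6 → A+T=12, G+C=8
Perfect-match Tm = 2(12) + 4(8) = 24 + 32 = 56°C
Mismatches (positions where the bases are not complementary): 4 (at positions 1, 4, 14, 16)
Effective Tm = 56 − 4×6 = 56 − 24 = 32°C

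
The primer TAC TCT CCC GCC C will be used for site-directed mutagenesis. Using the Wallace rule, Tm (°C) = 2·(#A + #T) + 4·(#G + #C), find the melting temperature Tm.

Base counts: C=8, T=3, A=1, G=1
So N_AT = 4 and N_GC = 9.
Tm = 4·9 + 2·4 = 36 + 8 = 44°C

44°C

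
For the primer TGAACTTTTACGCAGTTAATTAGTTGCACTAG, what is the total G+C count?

11

Base counts: G=6, T=12, C=5, A=9
Total G or C: 6 + 5 = 11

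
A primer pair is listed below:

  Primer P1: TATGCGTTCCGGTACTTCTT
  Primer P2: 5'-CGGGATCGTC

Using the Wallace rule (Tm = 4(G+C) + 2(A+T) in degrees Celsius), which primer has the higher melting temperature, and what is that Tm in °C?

Primer P1, 58°C

Primer P1: A+T=11, G+C=9 → Tm = 2(11)+4(9) = 58°C
Primer P2: A+T=3, G+C=7 → Tm = 2(3)+4(7) = 34°C
58°C vs 34°C → primer P1 is higher.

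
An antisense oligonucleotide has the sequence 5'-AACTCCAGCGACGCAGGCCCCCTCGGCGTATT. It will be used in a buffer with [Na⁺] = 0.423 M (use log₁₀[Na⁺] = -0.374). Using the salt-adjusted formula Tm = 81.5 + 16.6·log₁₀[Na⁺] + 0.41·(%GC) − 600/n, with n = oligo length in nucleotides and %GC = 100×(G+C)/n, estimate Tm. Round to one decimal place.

83.4°C

Length n = 32. G=8, C=13, T=5, A=6
G+C = 21, so %GC = 21/32 × 100 = 65.625%
Salt term: 16.6 × (-0.374) = -6.208
GC term: 0.41 × 65.625 = 26.906; length term: −600/32 = −18.75
Tm = 81.5 + (-6.208) + 26.906 − 18.75 = 83.448 → 83.4°C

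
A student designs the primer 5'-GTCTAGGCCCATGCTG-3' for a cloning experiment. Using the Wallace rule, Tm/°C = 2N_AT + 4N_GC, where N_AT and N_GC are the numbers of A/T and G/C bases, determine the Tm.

Base counts: A=2, T=4, G=5, C=5
AT pairs contribute 6, GC pairs contribute 10.
Tm = 2(6) + 4(10) = 12 + 40 = 52°C

52°C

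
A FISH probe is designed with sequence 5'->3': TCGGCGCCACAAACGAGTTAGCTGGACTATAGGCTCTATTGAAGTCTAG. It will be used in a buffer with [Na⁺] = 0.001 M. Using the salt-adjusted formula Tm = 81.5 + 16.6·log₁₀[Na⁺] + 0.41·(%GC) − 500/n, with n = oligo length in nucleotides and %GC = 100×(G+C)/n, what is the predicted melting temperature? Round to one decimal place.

Length n = 49. C=11, T=12, G=13, A=13
G+C = 24, so %GC = 24/49 × 100 = 48.98%
Salt term: 16.6 × (-3) = -49.8
GC term: 0.41 × 48.98 = 20.082; length term: −500/49 = −10.204
Tm = 81.5 + (-49.8) + 20.082 − 10.204 = 41.578 → 41.6°C

41.6°C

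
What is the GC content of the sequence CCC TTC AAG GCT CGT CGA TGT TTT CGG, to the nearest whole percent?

56%

Base counts: C=8, G=7, T=9, A=3
G+C = 7 + 8 = 15 out of 27 bases
%GC = 15/27 × 100 = 55.56% ≈ 56%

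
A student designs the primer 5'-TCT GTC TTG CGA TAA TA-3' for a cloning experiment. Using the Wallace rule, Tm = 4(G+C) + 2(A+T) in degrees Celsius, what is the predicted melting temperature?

46°C

Base counts: C=3, G=3, T=7, A=4
So N_AT = 11 and N_GC = 6.
Tm = 2(11) + 4(6) = 22 + 24 = 46°C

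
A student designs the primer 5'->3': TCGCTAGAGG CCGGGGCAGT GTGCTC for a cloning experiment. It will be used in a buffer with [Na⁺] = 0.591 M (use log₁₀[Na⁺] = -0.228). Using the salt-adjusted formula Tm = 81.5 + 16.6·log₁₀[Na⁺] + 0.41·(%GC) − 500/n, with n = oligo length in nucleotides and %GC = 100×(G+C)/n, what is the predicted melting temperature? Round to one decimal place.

Length n = 26. Scanning the sequence gives T=5, A=3, C=7, G=11.
G+C = 18, so %GC = 18/26 × 100 = 69.231%
Salt term: 16.6 × (-0.228) = -3.785
GC term: 0.41 × 69.231 = 28.385; length term: −500/26 = −19.231
Tm = 81.5 + (-3.785) + 28.385 − 19.231 = 86.869 → 86.9°C

86.9°C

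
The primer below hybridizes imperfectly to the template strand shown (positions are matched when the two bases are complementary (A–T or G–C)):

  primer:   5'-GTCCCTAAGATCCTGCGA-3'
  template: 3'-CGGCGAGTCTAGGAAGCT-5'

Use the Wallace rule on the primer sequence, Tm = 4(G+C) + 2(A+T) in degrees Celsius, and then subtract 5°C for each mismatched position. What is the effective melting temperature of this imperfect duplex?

Primer base counts: A=4, T=4, G=4, C=6 → A+T=8, G+C=10
Perfect-match Tm = 2(8) + 4(10) = 16 + 40 = 56°C
Mismatches (positions where the bases are not complementary): 4 (at positions 2, 4, 7, 15)
Effective Tm = 56 − 4×5 = 56 − 20 = 36°C

36°C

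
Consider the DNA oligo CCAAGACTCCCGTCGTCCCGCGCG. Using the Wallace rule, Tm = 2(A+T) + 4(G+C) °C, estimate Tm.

84°C

G=6, C=12, A=3, T=3
A+T = 6, G+C = 18
Tm = 4·18 + 2·6 = 72 + 12 = 84°C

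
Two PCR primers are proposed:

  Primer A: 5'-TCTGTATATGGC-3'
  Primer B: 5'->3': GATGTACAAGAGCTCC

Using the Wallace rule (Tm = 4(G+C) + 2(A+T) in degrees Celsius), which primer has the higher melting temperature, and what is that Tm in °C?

Primer A: A+T=7, G+C=5 → Tm = 2(7)+4(5) = 34°C
Primer B: A+T=8, G+C=8 → Tm = 2(8)+4(8) = 48°C
34°C vs 48°C → primer B is higher.

Primer B, 48°C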